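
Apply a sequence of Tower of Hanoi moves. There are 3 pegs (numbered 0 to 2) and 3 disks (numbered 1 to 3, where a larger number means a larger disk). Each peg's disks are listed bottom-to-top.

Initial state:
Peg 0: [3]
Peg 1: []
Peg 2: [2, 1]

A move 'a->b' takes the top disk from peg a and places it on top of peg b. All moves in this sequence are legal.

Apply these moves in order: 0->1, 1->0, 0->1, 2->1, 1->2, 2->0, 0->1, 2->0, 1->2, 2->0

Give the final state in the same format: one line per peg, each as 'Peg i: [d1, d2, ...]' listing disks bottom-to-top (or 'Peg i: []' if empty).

After move 1 (0->1):
Peg 0: []
Peg 1: [3]
Peg 2: [2, 1]

After move 2 (1->0):
Peg 0: [3]
Peg 1: []
Peg 2: [2, 1]

After move 3 (0->1):
Peg 0: []
Peg 1: [3]
Peg 2: [2, 1]

After move 4 (2->1):
Peg 0: []
Peg 1: [3, 1]
Peg 2: [2]

After move 5 (1->2):
Peg 0: []
Peg 1: [3]
Peg 2: [2, 1]

After move 6 (2->0):
Peg 0: [1]
Peg 1: [3]
Peg 2: [2]

After move 7 (0->1):
Peg 0: []
Peg 1: [3, 1]
Peg 2: [2]

After move 8 (2->0):
Peg 0: [2]
Peg 1: [3, 1]
Peg 2: []

After move 9 (1->2):
Peg 0: [2]
Peg 1: [3]
Peg 2: [1]

After move 10 (2->0):
Peg 0: [2, 1]
Peg 1: [3]
Peg 2: []

Answer: Peg 0: [2, 1]
Peg 1: [3]
Peg 2: []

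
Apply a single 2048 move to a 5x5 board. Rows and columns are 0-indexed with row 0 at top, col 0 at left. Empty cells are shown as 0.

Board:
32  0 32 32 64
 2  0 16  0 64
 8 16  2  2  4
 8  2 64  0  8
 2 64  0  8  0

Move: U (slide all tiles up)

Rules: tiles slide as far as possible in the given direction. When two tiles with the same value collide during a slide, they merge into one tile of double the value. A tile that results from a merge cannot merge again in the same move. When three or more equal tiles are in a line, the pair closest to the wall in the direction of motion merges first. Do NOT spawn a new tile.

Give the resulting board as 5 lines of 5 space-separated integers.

Slide up:
col 0: [32, 2, 8, 8, 2] -> [32, 2, 16, 2, 0]
col 1: [0, 0, 16, 2, 64] -> [16, 2, 64, 0, 0]
col 2: [32, 16, 2, 64, 0] -> [32, 16, 2, 64, 0]
col 3: [32, 0, 2, 0, 8] -> [32, 2, 8, 0, 0]
col 4: [64, 64, 4, 8, 0] -> [128, 4, 8, 0, 0]

Answer:  32  16  32  32 128
  2   2  16   2   4
 16  64   2   8   8
  2   0  64   0   0
  0   0   0   0   0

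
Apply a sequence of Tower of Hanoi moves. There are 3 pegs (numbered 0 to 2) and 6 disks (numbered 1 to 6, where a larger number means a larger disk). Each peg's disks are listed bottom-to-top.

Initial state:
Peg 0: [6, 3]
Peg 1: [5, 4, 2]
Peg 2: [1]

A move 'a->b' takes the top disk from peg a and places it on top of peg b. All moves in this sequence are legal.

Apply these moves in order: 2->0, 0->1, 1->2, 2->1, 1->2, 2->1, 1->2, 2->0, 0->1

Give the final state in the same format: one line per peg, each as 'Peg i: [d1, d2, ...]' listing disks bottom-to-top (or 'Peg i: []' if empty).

After move 1 (2->0):
Peg 0: [6, 3, 1]
Peg 1: [5, 4, 2]
Peg 2: []

After move 2 (0->1):
Peg 0: [6, 3]
Peg 1: [5, 4, 2, 1]
Peg 2: []

After move 3 (1->2):
Peg 0: [6, 3]
Peg 1: [5, 4, 2]
Peg 2: [1]

After move 4 (2->1):
Peg 0: [6, 3]
Peg 1: [5, 4, 2, 1]
Peg 2: []

After move 5 (1->2):
Peg 0: [6, 3]
Peg 1: [5, 4, 2]
Peg 2: [1]

After move 6 (2->1):
Peg 0: [6, 3]
Peg 1: [5, 4, 2, 1]
Peg 2: []

After move 7 (1->2):
Peg 0: [6, 3]
Peg 1: [5, 4, 2]
Peg 2: [1]

After move 8 (2->0):
Peg 0: [6, 3, 1]
Peg 1: [5, 4, 2]
Peg 2: []

After move 9 (0->1):
Peg 0: [6, 3]
Peg 1: [5, 4, 2, 1]
Peg 2: []

Answer: Peg 0: [6, 3]
Peg 1: [5, 4, 2, 1]
Peg 2: []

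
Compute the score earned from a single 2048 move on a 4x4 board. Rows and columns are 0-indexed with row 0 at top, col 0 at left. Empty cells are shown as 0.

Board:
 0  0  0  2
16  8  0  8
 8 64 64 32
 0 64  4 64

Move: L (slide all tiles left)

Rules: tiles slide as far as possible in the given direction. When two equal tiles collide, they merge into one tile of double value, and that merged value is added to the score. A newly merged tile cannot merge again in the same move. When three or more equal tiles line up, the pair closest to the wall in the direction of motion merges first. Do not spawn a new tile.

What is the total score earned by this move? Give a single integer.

Answer: 144

Derivation:
Slide left:
row 0: [0, 0, 0, 2] -> [2, 0, 0, 0]  score +0 (running 0)
row 1: [16, 8, 0, 8] -> [16, 16, 0, 0]  score +16 (running 16)
row 2: [8, 64, 64, 32] -> [8, 128, 32, 0]  score +128 (running 144)
row 3: [0, 64, 4, 64] -> [64, 4, 64, 0]  score +0 (running 144)
Board after move:
  2   0   0   0
 16  16   0   0
  8 128  32   0
 64   4  64   0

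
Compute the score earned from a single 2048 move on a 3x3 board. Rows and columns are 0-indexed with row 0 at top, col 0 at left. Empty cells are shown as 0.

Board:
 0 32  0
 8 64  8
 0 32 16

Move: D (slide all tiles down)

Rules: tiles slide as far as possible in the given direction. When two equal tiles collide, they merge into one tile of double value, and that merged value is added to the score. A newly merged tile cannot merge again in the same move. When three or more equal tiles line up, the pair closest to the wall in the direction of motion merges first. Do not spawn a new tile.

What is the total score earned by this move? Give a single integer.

Slide down:
col 0: [0, 8, 0] -> [0, 0, 8]  score +0 (running 0)
col 1: [32, 64, 32] -> [32, 64, 32]  score +0 (running 0)
col 2: [0, 8, 16] -> [0, 8, 16]  score +0 (running 0)
Board after move:
 0 32  0
 0 64  8
 8 32 16

Answer: 0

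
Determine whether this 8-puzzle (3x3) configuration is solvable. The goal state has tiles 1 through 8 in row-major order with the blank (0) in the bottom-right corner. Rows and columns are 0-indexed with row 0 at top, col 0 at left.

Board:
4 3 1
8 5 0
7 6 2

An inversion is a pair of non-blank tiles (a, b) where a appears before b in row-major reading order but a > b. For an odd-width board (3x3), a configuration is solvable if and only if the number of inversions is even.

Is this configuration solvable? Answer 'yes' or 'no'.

Answer: no

Derivation:
Inversions (pairs i<j in row-major order where tile[i] > tile[j] > 0): 13
13 is odd, so the puzzle is not solvable.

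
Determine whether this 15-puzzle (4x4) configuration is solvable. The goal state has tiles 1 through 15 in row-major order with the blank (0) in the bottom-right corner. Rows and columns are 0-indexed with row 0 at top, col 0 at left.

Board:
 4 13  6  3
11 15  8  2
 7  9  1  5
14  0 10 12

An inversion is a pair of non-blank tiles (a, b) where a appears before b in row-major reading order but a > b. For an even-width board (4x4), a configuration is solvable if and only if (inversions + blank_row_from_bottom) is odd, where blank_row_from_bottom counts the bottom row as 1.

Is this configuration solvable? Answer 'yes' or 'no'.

Answer: no

Derivation:
Inversions: 47
Blank is in row 3 (0-indexed from top), which is row 1 counting from the bottom (bottom = 1).
47 + 1 = 48, which is even, so the puzzle is not solvable.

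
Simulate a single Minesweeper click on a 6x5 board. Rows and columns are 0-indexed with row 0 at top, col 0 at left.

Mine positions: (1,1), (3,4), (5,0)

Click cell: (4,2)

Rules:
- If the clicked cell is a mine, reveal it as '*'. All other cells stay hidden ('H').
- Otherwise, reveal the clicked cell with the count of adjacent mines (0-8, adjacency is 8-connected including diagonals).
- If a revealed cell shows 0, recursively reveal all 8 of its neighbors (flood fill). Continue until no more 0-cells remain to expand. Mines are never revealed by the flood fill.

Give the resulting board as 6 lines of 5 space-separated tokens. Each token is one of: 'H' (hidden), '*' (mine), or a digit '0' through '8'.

H H H H H
H H H H H
1 1 1 1 H
0 0 0 1 H
1 1 0 1 1
H 1 0 0 0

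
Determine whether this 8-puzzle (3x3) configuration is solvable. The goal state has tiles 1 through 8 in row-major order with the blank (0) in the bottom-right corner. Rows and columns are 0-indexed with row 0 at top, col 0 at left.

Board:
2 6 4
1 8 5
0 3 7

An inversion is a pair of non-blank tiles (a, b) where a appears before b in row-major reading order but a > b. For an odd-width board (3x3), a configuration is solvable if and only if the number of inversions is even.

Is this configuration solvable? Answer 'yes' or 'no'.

Inversions (pairs i<j in row-major order where tile[i] > tile[j] > 0): 11
11 is odd, so the puzzle is not solvable.

Answer: no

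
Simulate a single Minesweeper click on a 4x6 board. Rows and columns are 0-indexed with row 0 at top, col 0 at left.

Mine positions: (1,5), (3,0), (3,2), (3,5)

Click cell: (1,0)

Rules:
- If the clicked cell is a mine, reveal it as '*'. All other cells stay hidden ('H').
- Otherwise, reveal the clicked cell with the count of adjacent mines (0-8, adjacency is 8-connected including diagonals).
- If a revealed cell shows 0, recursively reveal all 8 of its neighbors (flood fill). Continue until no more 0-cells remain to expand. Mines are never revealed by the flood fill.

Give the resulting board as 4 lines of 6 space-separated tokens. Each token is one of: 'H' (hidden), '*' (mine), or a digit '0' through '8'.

0 0 0 0 1 H
0 0 0 0 1 H
1 2 1 1 2 H
H H H H H H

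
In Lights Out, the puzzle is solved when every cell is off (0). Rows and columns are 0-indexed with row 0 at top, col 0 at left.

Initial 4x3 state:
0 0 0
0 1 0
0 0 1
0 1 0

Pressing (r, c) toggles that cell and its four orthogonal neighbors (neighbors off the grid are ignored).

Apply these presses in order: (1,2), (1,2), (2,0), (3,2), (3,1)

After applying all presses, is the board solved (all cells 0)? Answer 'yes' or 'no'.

Answer: no

Derivation:
After press 1 at (1,2):
0 0 1
0 0 1
0 0 0
0 1 0

After press 2 at (1,2):
0 0 0
0 1 0
0 0 1
0 1 0

After press 3 at (2,0):
0 0 0
1 1 0
1 1 1
1 1 0

After press 4 at (3,2):
0 0 0
1 1 0
1 1 0
1 0 1

After press 5 at (3,1):
0 0 0
1 1 0
1 0 0
0 1 0

Lights still on: 4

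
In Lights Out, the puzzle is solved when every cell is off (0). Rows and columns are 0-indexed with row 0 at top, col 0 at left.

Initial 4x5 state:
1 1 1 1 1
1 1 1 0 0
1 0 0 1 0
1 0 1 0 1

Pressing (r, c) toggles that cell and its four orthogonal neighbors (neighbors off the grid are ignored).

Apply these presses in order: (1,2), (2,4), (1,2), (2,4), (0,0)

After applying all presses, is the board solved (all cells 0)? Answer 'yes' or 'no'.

After press 1 at (1,2):
1 1 0 1 1
1 0 0 1 0
1 0 1 1 0
1 0 1 0 1

After press 2 at (2,4):
1 1 0 1 1
1 0 0 1 1
1 0 1 0 1
1 0 1 0 0

After press 3 at (1,2):
1 1 1 1 1
1 1 1 0 1
1 0 0 0 1
1 0 1 0 0

After press 4 at (2,4):
1 1 1 1 1
1 1 1 0 0
1 0 0 1 0
1 0 1 0 1

After press 5 at (0,0):
0 0 1 1 1
0 1 1 0 0
1 0 0 1 0
1 0 1 0 1

Lights still on: 10

Answer: no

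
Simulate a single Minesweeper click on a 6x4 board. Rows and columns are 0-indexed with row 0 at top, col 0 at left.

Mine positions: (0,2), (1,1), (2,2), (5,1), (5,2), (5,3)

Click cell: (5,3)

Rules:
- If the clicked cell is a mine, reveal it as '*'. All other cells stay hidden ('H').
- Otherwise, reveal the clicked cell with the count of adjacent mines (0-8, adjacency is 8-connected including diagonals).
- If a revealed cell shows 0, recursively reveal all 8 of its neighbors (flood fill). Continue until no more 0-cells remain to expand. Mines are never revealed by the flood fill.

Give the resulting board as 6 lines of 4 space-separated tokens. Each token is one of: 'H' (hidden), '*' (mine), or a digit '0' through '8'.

H H H H
H H H H
H H H H
H H H H
H H H H
H H H *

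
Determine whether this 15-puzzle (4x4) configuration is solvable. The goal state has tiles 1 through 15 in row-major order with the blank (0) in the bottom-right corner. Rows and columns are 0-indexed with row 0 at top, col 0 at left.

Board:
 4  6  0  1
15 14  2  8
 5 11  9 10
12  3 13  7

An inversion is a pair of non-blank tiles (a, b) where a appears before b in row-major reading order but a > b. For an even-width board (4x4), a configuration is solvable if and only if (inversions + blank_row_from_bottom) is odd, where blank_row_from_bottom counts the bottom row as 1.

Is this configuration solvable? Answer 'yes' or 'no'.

Answer: yes

Derivation:
Inversions: 43
Blank is in row 0 (0-indexed from top), which is row 4 counting from the bottom (bottom = 1).
43 + 4 = 47, which is odd, so the puzzle is solvable.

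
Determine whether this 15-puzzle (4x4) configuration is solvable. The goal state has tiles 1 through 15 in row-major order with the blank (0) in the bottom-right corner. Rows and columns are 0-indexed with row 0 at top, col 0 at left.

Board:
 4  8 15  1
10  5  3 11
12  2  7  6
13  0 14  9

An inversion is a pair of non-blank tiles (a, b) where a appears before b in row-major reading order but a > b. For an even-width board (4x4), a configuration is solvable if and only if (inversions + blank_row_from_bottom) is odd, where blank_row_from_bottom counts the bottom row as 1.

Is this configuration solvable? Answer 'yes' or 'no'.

Answer: no

Derivation:
Inversions: 41
Blank is in row 3 (0-indexed from top), which is row 1 counting from the bottom (bottom = 1).
41 + 1 = 42, which is even, so the puzzle is not solvable.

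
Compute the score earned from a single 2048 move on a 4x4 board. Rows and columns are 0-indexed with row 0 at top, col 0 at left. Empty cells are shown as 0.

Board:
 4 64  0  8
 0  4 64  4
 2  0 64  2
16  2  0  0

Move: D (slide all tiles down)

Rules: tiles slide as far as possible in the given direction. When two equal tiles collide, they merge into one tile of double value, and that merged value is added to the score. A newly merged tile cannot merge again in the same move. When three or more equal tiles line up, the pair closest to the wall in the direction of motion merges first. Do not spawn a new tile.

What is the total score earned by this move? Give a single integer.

Answer: 128

Derivation:
Slide down:
col 0: [4, 0, 2, 16] -> [0, 4, 2, 16]  score +0 (running 0)
col 1: [64, 4, 0, 2] -> [0, 64, 4, 2]  score +0 (running 0)
col 2: [0, 64, 64, 0] -> [0, 0, 0, 128]  score +128 (running 128)
col 3: [8, 4, 2, 0] -> [0, 8, 4, 2]  score +0 (running 128)
Board after move:
  0   0   0   0
  4  64   0   8
  2   4   0   4
 16   2 128   2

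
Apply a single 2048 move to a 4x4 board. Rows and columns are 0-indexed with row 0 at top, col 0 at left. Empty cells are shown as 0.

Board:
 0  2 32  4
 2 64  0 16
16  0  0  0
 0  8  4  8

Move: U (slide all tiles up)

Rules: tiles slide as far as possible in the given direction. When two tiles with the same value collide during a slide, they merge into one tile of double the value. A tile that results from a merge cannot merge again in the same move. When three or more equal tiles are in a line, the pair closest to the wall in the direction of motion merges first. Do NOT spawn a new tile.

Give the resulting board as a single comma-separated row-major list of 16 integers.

Slide up:
col 0: [0, 2, 16, 0] -> [2, 16, 0, 0]
col 1: [2, 64, 0, 8] -> [2, 64, 8, 0]
col 2: [32, 0, 0, 4] -> [32, 4, 0, 0]
col 3: [4, 16, 0, 8] -> [4, 16, 8, 0]

Answer: 2, 2, 32, 4, 16, 64, 4, 16, 0, 8, 0, 8, 0, 0, 0, 0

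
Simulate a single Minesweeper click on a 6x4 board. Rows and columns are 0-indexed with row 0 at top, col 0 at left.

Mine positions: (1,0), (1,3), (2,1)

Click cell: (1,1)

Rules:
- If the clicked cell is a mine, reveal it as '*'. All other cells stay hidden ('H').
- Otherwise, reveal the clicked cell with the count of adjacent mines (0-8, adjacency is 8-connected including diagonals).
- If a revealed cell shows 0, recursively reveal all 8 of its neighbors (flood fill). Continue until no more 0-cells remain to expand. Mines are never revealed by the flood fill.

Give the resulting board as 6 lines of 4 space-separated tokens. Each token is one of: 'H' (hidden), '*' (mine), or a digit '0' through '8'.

H H H H
H 2 H H
H H H H
H H H H
H H H H
H H H H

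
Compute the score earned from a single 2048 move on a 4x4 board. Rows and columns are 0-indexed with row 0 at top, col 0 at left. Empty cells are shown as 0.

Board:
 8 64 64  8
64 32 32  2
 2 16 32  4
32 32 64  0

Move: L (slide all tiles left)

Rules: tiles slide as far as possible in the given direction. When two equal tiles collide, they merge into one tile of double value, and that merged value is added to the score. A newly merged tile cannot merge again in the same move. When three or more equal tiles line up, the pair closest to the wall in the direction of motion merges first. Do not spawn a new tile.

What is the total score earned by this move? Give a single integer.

Slide left:
row 0: [8, 64, 64, 8] -> [8, 128, 8, 0]  score +128 (running 128)
row 1: [64, 32, 32, 2] -> [64, 64, 2, 0]  score +64 (running 192)
row 2: [2, 16, 32, 4] -> [2, 16, 32, 4]  score +0 (running 192)
row 3: [32, 32, 64, 0] -> [64, 64, 0, 0]  score +64 (running 256)
Board after move:
  8 128   8   0
 64  64   2   0
  2  16  32   4
 64  64   0   0

Answer: 256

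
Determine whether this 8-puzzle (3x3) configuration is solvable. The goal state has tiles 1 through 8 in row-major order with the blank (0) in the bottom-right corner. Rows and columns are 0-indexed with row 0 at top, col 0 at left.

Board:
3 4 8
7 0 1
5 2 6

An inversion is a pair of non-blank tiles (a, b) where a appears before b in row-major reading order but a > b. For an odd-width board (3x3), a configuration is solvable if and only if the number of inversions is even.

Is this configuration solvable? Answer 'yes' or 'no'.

Inversions (pairs i<j in row-major order where tile[i] > tile[j] > 0): 14
14 is even, so the puzzle is solvable.

Answer: yes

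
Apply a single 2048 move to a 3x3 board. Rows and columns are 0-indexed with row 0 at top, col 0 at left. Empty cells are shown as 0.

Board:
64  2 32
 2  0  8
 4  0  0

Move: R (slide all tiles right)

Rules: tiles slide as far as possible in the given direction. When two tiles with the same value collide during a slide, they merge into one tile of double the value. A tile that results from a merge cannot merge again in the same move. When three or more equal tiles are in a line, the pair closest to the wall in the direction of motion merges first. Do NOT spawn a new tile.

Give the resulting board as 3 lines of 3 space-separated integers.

Answer: 64  2 32
 0  2  8
 0  0  4

Derivation:
Slide right:
row 0: [64, 2, 32] -> [64, 2, 32]
row 1: [2, 0, 8] -> [0, 2, 8]
row 2: [4, 0, 0] -> [0, 0, 4]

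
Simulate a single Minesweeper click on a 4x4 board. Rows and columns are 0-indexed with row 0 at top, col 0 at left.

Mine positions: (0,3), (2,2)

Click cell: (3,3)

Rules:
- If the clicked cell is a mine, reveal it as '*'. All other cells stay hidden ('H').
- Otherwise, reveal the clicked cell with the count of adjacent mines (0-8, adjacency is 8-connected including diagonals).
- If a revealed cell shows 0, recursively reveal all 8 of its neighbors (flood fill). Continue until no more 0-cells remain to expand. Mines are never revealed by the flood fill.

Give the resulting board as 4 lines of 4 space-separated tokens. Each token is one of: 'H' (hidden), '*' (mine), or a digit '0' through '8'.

H H H H
H H H H
H H H H
H H H 1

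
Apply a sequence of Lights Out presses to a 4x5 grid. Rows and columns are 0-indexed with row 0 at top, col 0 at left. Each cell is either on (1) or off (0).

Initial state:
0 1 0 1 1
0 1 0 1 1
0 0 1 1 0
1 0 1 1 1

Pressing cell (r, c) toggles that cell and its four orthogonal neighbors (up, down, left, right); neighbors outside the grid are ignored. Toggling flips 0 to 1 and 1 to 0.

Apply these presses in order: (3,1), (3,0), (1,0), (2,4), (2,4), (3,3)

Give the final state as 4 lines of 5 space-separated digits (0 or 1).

After press 1 at (3,1):
0 1 0 1 1
0 1 0 1 1
0 1 1 1 0
0 1 0 1 1

After press 2 at (3,0):
0 1 0 1 1
0 1 0 1 1
1 1 1 1 0
1 0 0 1 1

After press 3 at (1,0):
1 1 0 1 1
1 0 0 1 1
0 1 1 1 0
1 0 0 1 1

After press 4 at (2,4):
1 1 0 1 1
1 0 0 1 0
0 1 1 0 1
1 0 0 1 0

After press 5 at (2,4):
1 1 0 1 1
1 0 0 1 1
0 1 1 1 0
1 0 0 1 1

After press 6 at (3,3):
1 1 0 1 1
1 0 0 1 1
0 1 1 0 0
1 0 1 0 0

Answer: 1 1 0 1 1
1 0 0 1 1
0 1 1 0 0
1 0 1 0 0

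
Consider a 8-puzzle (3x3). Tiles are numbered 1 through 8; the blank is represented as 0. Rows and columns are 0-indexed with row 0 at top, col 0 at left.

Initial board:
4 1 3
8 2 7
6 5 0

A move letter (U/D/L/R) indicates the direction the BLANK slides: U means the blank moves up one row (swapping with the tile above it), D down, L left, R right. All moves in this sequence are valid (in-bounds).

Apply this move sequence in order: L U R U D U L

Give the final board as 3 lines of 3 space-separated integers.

After move 1 (L):
4 1 3
8 2 7
6 0 5

After move 2 (U):
4 1 3
8 0 7
6 2 5

After move 3 (R):
4 1 3
8 7 0
6 2 5

After move 4 (U):
4 1 0
8 7 3
6 2 5

After move 5 (D):
4 1 3
8 7 0
6 2 5

After move 6 (U):
4 1 0
8 7 3
6 2 5

After move 7 (L):
4 0 1
8 7 3
6 2 5

Answer: 4 0 1
8 7 3
6 2 5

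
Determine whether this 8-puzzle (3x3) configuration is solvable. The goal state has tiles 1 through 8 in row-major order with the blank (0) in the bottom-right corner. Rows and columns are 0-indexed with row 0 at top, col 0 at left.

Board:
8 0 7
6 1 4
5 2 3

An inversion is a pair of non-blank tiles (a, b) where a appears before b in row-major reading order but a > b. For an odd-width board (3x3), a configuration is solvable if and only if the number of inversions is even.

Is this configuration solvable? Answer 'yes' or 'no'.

Inversions (pairs i<j in row-major order where tile[i] > tile[j] > 0): 22
22 is even, so the puzzle is solvable.

Answer: yes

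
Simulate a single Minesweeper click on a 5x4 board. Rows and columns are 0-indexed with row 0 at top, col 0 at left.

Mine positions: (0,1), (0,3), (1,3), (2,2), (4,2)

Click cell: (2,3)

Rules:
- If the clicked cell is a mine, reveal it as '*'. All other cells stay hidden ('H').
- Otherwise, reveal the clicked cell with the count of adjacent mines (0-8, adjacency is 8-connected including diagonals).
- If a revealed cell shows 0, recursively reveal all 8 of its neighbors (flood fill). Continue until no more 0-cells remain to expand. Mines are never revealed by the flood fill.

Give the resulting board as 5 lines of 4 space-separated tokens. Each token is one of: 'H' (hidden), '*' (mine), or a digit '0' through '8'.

H H H H
H H H H
H H H 2
H H H H
H H H H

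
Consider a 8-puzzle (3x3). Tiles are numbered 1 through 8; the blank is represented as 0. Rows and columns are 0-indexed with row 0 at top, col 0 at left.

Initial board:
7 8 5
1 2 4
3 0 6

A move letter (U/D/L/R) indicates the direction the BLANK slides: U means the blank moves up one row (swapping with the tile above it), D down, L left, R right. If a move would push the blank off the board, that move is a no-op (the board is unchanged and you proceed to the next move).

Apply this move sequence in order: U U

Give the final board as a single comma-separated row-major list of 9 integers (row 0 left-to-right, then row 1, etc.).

Answer: 7, 0, 5, 1, 8, 4, 3, 2, 6

Derivation:
After move 1 (U):
7 8 5
1 0 4
3 2 6

After move 2 (U):
7 0 5
1 8 4
3 2 6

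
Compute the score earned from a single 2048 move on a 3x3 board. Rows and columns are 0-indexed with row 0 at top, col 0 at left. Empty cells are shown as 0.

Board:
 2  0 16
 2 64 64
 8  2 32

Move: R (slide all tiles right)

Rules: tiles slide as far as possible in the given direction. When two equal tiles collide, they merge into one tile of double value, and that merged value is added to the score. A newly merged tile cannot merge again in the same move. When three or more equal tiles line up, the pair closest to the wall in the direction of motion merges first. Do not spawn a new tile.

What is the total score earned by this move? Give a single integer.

Answer: 128

Derivation:
Slide right:
row 0: [2, 0, 16] -> [0, 2, 16]  score +0 (running 0)
row 1: [2, 64, 64] -> [0, 2, 128]  score +128 (running 128)
row 2: [8, 2, 32] -> [8, 2, 32]  score +0 (running 128)
Board after move:
  0   2  16
  0   2 128
  8   2  32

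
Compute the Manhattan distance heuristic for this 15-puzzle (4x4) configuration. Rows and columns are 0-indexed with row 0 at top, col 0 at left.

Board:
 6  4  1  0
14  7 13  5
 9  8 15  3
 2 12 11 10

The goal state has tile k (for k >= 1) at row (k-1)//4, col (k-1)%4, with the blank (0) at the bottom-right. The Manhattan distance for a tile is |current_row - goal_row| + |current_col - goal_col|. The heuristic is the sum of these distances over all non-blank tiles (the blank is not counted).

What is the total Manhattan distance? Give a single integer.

Tile 6: at (0,0), goal (1,1), distance |0-1|+|0-1| = 2
Tile 4: at (0,1), goal (0,3), distance |0-0|+|1-3| = 2
Tile 1: at (0,2), goal (0,0), distance |0-0|+|2-0| = 2
Tile 14: at (1,0), goal (3,1), distance |1-3|+|0-1| = 3
Tile 7: at (1,1), goal (1,2), distance |1-1|+|1-2| = 1
Tile 13: at (1,2), goal (3,0), distance |1-3|+|2-0| = 4
Tile 5: at (1,3), goal (1,0), distance |1-1|+|3-0| = 3
Tile 9: at (2,0), goal (2,0), distance |2-2|+|0-0| = 0
Tile 8: at (2,1), goal (1,3), distance |2-1|+|1-3| = 3
Tile 15: at (2,2), goal (3,2), distance |2-3|+|2-2| = 1
Tile 3: at (2,3), goal (0,2), distance |2-0|+|3-2| = 3
Tile 2: at (3,0), goal (0,1), distance |3-0|+|0-1| = 4
Tile 12: at (3,1), goal (2,3), distance |3-2|+|1-3| = 3
Tile 11: at (3,2), goal (2,2), distance |3-2|+|2-2| = 1
Tile 10: at (3,3), goal (2,1), distance |3-2|+|3-1| = 3
Sum: 2 + 2 + 2 + 3 + 1 + 4 + 3 + 0 + 3 + 1 + 3 + 4 + 3 + 1 + 3 = 35

Answer: 35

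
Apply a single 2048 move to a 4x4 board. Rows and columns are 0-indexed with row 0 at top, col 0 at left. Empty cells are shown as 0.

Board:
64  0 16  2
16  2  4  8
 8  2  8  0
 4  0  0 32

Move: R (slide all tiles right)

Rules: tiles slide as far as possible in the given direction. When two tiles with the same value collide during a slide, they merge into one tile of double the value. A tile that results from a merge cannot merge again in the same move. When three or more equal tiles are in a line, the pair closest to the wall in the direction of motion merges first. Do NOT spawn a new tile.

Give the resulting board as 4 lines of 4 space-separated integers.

Answer:  0 64 16  2
16  2  4  8
 0  8  2  8
 0  0  4 32

Derivation:
Slide right:
row 0: [64, 0, 16, 2] -> [0, 64, 16, 2]
row 1: [16, 2, 4, 8] -> [16, 2, 4, 8]
row 2: [8, 2, 8, 0] -> [0, 8, 2, 8]
row 3: [4, 0, 0, 32] -> [0, 0, 4, 32]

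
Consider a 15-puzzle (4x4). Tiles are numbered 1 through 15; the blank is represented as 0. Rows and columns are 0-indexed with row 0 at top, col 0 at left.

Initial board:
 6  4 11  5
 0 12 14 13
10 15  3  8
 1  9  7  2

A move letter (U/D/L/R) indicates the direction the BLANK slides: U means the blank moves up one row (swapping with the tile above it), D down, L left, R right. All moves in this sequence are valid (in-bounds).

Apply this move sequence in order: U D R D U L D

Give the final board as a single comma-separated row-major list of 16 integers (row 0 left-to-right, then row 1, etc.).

After move 1 (U):
 0  4 11  5
 6 12 14 13
10 15  3  8
 1  9  7  2

After move 2 (D):
 6  4 11  5
 0 12 14 13
10 15  3  8
 1  9  7  2

After move 3 (R):
 6  4 11  5
12  0 14 13
10 15  3  8
 1  9  7  2

After move 4 (D):
 6  4 11  5
12 15 14 13
10  0  3  8
 1  9  7  2

After move 5 (U):
 6  4 11  5
12  0 14 13
10 15  3  8
 1  9  7  2

After move 6 (L):
 6  4 11  5
 0 12 14 13
10 15  3  8
 1  9  7  2

After move 7 (D):
 6  4 11  5
10 12 14 13
 0 15  3  8
 1  9  7  2

Answer: 6, 4, 11, 5, 10, 12, 14, 13, 0, 15, 3, 8, 1, 9, 7, 2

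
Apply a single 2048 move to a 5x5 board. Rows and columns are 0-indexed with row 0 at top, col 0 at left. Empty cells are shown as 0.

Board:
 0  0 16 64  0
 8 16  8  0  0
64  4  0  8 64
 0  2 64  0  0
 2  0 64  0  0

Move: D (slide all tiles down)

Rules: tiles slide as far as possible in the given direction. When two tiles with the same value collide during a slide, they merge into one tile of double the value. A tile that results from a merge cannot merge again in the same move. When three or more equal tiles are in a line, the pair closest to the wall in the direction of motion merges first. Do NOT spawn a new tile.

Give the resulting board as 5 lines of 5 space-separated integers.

Slide down:
col 0: [0, 8, 64, 0, 2] -> [0, 0, 8, 64, 2]
col 1: [0, 16, 4, 2, 0] -> [0, 0, 16, 4, 2]
col 2: [16, 8, 0, 64, 64] -> [0, 0, 16, 8, 128]
col 3: [64, 0, 8, 0, 0] -> [0, 0, 0, 64, 8]
col 4: [0, 0, 64, 0, 0] -> [0, 0, 0, 0, 64]

Answer:   0   0   0   0   0
  0   0   0   0   0
  8  16  16   0   0
 64   4   8  64   0
  2   2 128   8  64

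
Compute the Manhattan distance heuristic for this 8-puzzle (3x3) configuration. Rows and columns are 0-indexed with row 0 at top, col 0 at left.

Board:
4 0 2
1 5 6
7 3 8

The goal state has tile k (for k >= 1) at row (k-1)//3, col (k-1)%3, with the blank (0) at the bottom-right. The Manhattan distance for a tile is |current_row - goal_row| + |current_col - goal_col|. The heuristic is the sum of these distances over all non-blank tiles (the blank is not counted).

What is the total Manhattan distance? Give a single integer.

Tile 4: (0,0)->(1,0) = 1
Tile 2: (0,2)->(0,1) = 1
Tile 1: (1,0)->(0,0) = 1
Tile 5: (1,1)->(1,1) = 0
Tile 6: (1,2)->(1,2) = 0
Tile 7: (2,0)->(2,0) = 0
Tile 3: (2,1)->(0,2) = 3
Tile 8: (2,2)->(2,1) = 1
Sum: 1 + 1 + 1 + 0 + 0 + 0 + 3 + 1 = 7

Answer: 7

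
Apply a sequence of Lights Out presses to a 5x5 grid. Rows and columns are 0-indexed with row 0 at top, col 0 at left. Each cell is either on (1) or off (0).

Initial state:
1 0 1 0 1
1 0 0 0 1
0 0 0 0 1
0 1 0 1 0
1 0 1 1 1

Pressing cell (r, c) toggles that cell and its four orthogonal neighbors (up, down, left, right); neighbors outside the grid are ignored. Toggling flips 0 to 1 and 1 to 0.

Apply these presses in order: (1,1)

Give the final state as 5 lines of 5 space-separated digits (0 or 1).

Answer: 1 1 1 0 1
0 1 1 0 1
0 1 0 0 1
0 1 0 1 0
1 0 1 1 1

Derivation:
After press 1 at (1,1):
1 1 1 0 1
0 1 1 0 1
0 1 0 0 1
0 1 0 1 0
1 0 1 1 1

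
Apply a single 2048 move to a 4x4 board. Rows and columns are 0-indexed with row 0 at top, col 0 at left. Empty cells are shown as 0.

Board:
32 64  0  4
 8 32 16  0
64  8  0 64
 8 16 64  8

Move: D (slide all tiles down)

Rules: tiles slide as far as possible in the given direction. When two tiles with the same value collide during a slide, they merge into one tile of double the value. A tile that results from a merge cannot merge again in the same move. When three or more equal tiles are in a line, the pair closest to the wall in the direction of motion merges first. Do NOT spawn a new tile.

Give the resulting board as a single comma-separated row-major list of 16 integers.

Slide down:
col 0: [32, 8, 64, 8] -> [32, 8, 64, 8]
col 1: [64, 32, 8, 16] -> [64, 32, 8, 16]
col 2: [0, 16, 0, 64] -> [0, 0, 16, 64]
col 3: [4, 0, 64, 8] -> [0, 4, 64, 8]

Answer: 32, 64, 0, 0, 8, 32, 0, 4, 64, 8, 16, 64, 8, 16, 64, 8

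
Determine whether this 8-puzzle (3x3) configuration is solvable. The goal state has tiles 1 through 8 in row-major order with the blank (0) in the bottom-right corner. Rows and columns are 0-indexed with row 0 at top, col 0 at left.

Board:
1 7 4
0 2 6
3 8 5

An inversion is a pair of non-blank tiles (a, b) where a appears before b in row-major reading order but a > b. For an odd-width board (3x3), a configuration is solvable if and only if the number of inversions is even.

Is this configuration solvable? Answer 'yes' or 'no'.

Answer: yes

Derivation:
Inversions (pairs i<j in row-major order where tile[i] > tile[j] > 0): 10
10 is even, so the puzzle is solvable.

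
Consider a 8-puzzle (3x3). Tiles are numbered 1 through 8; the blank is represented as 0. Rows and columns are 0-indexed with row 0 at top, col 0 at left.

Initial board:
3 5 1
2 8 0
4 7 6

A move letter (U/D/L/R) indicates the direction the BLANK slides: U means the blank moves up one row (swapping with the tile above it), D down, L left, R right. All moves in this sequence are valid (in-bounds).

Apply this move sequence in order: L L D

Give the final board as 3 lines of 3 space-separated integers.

Answer: 3 5 1
4 2 8
0 7 6

Derivation:
After move 1 (L):
3 5 1
2 0 8
4 7 6

After move 2 (L):
3 5 1
0 2 8
4 7 6

After move 3 (D):
3 5 1
4 2 8
0 7 6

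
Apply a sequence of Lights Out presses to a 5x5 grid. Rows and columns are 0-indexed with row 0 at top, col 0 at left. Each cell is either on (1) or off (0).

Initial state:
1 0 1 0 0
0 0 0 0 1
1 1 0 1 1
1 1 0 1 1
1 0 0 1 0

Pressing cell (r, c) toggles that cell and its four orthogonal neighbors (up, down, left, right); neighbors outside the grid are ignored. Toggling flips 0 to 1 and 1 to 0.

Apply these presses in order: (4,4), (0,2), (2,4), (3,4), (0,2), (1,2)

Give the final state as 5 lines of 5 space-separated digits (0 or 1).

After press 1 at (4,4):
1 0 1 0 0
0 0 0 0 1
1 1 0 1 1
1 1 0 1 0
1 0 0 0 1

After press 2 at (0,2):
1 1 0 1 0
0 0 1 0 1
1 1 0 1 1
1 1 0 1 0
1 0 0 0 1

After press 3 at (2,4):
1 1 0 1 0
0 0 1 0 0
1 1 0 0 0
1 1 0 1 1
1 0 0 0 1

After press 4 at (3,4):
1 1 0 1 0
0 0 1 0 0
1 1 0 0 1
1 1 0 0 0
1 0 0 0 0

After press 5 at (0,2):
1 0 1 0 0
0 0 0 0 0
1 1 0 0 1
1 1 0 0 0
1 0 0 0 0

After press 6 at (1,2):
1 0 0 0 0
0 1 1 1 0
1 1 1 0 1
1 1 0 0 0
1 0 0 0 0

Answer: 1 0 0 0 0
0 1 1 1 0
1 1 1 0 1
1 1 0 0 0
1 0 0 0 0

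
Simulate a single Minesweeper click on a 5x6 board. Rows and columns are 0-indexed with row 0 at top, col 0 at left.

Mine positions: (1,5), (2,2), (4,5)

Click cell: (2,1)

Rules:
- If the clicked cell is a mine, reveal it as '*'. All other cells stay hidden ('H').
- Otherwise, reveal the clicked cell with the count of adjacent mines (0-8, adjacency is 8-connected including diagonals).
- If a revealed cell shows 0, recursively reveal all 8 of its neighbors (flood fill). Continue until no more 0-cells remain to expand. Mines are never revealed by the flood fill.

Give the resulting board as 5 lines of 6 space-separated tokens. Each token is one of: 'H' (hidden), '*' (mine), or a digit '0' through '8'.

H H H H H H
H H H H H H
H 1 H H H H
H H H H H H
H H H H H H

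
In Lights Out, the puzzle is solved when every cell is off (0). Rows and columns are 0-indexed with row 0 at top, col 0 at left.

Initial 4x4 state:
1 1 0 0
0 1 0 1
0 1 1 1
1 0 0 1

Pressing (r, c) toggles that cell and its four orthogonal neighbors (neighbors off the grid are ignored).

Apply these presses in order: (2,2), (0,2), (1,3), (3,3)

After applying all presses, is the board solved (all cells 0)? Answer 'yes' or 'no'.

After press 1 at (2,2):
1 1 0 0
0 1 1 1
0 0 0 0
1 0 1 1

After press 2 at (0,2):
1 0 1 1
0 1 0 1
0 0 0 0
1 0 1 1

After press 3 at (1,3):
1 0 1 0
0 1 1 0
0 0 0 1
1 0 1 1

After press 4 at (3,3):
1 0 1 0
0 1 1 0
0 0 0 0
1 0 0 0

Lights still on: 5

Answer: no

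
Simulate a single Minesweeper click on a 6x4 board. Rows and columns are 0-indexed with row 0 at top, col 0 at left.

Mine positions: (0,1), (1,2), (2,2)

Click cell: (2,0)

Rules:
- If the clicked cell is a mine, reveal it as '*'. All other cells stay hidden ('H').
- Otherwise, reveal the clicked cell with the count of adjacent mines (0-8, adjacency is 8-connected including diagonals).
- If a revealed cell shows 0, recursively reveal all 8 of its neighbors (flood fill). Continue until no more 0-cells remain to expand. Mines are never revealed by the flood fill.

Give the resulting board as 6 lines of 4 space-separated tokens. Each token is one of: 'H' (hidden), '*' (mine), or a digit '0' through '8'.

H H H H
1 3 H H
0 2 H H
0 1 1 1
0 0 0 0
0 0 0 0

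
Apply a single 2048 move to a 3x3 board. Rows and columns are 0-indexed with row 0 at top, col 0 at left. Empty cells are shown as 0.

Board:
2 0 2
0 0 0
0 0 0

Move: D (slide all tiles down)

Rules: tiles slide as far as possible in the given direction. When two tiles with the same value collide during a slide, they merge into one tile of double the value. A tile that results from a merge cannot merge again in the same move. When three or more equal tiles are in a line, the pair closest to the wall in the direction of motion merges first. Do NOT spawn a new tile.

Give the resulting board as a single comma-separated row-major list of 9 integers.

Answer: 0, 0, 0, 0, 0, 0, 2, 0, 2

Derivation:
Slide down:
col 0: [2, 0, 0] -> [0, 0, 2]
col 1: [0, 0, 0] -> [0, 0, 0]
col 2: [2, 0, 0] -> [0, 0, 2]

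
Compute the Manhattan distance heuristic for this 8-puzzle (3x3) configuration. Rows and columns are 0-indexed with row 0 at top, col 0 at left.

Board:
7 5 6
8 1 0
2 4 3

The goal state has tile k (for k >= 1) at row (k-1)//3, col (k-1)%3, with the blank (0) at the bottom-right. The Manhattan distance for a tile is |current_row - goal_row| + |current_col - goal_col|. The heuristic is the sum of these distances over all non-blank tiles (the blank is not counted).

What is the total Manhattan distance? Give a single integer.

Tile 7: (0,0)->(2,0) = 2
Tile 5: (0,1)->(1,1) = 1
Tile 6: (0,2)->(1,2) = 1
Tile 8: (1,0)->(2,1) = 2
Tile 1: (1,1)->(0,0) = 2
Tile 2: (2,0)->(0,1) = 3
Tile 4: (2,1)->(1,0) = 2
Tile 3: (2,2)->(0,2) = 2
Sum: 2 + 1 + 1 + 2 + 2 + 3 + 2 + 2 = 15

Answer: 15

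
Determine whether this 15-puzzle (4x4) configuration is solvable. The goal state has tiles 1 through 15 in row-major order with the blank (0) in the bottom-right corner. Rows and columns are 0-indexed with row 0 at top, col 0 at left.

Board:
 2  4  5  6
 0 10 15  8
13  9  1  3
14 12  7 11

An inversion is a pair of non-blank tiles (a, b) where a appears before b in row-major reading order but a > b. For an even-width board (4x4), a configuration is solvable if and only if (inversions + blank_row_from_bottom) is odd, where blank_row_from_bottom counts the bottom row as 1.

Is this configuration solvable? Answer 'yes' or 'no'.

Inversions: 38
Blank is in row 1 (0-indexed from top), which is row 3 counting from the bottom (bottom = 1).
38 + 3 = 41, which is odd, so the puzzle is solvable.

Answer: yes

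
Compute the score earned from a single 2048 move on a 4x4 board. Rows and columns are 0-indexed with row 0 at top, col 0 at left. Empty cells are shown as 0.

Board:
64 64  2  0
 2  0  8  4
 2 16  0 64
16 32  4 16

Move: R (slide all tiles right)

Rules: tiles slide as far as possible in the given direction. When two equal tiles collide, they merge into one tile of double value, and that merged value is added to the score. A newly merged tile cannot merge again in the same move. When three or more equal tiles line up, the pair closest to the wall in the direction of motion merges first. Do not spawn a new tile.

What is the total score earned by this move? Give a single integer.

Slide right:
row 0: [64, 64, 2, 0] -> [0, 0, 128, 2]  score +128 (running 128)
row 1: [2, 0, 8, 4] -> [0, 2, 8, 4]  score +0 (running 128)
row 2: [2, 16, 0, 64] -> [0, 2, 16, 64]  score +0 (running 128)
row 3: [16, 32, 4, 16] -> [16, 32, 4, 16]  score +0 (running 128)
Board after move:
  0   0 128   2
  0   2   8   4
  0   2  16  64
 16  32   4  16

Answer: 128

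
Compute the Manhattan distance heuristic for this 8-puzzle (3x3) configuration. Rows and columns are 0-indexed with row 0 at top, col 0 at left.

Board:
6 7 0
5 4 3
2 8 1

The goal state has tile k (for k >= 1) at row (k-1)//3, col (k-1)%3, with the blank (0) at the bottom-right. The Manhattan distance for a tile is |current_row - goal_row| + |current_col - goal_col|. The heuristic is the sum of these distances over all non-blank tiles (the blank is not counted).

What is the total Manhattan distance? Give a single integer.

Tile 6: (0,0)->(1,2) = 3
Tile 7: (0,1)->(2,0) = 3
Tile 5: (1,0)->(1,1) = 1
Tile 4: (1,1)->(1,0) = 1
Tile 3: (1,2)->(0,2) = 1
Tile 2: (2,0)->(0,1) = 3
Tile 8: (2,1)->(2,1) = 0
Tile 1: (2,2)->(0,0) = 4
Sum: 3 + 3 + 1 + 1 + 1 + 3 + 0 + 4 = 16

Answer: 16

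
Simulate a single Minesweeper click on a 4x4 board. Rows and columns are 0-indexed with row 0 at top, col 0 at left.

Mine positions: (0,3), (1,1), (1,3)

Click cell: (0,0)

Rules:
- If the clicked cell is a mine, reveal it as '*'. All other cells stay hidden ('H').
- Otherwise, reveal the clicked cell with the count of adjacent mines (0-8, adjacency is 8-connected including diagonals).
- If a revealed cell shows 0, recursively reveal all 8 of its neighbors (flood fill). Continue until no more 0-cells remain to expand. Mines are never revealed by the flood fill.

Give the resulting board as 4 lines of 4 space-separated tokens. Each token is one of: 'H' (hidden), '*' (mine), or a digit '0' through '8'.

1 H H H
H H H H
H H H H
H H H H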